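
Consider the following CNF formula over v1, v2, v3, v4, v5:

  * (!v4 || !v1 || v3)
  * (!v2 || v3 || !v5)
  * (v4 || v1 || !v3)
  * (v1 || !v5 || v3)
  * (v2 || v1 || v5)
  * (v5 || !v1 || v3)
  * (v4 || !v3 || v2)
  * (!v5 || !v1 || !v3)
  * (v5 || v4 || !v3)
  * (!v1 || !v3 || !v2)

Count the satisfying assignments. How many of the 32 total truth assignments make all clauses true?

Case analysis on v3 and v1:
  v3=1, v1=1: remaining (v2,v4,v5) ∈ {(0,1,0)} — 1.
  v3=1, v1=0: remaining (v2,v4,v5) ∈ {(0,1,1); (1,1,0); (1,1,1)} — 3.
  v3=0, v1=1: remaining (v2,v4,v5) ∈ {(0,0,1)} — 1.
  v3=0, v1=0: remaining (v2,v4,v5) ∈ {(1,0,0); (1,1,0)} — 2.
Total: 1 + 3 + 1 + 2 = 7.

7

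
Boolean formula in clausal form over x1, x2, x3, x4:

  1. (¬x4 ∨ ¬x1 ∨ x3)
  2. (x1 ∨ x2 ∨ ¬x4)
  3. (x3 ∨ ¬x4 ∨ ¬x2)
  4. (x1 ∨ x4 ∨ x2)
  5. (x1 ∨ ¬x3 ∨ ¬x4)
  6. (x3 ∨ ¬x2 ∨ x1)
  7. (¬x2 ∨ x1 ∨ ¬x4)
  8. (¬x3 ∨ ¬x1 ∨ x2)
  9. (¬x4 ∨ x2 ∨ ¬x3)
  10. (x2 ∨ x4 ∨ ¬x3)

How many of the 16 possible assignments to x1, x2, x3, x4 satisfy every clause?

5

The models are:
  x1=0 x2=1 x3=1 x4=0
  x1=1 x2=0 x3=0 x4=0
  x1=1 x2=1 x3=0 x4=0
  x1=1 x2=1 x3=1 x4=0
  x1=1 x2=1 x3=1 x4=1
That's 5 in total.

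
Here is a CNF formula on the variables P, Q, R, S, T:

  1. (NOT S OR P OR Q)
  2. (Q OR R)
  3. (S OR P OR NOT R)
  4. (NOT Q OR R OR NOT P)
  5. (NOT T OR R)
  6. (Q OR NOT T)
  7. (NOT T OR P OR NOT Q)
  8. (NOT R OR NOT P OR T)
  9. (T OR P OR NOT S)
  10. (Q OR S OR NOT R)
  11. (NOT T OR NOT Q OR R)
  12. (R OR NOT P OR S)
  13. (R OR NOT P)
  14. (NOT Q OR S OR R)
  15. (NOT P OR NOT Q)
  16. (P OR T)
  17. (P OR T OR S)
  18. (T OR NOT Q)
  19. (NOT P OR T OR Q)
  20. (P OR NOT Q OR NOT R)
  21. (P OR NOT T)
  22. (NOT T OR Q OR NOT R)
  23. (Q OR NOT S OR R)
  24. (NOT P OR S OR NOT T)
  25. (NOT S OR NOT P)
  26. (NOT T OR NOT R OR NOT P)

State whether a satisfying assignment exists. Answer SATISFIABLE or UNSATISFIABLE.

P = True:
  propagation gives R=True, T=True; an empty clause results — contradiction.
P = False:
  propagation gives T=True; an empty clause results — contradiction.
Every branch closes, so no satisfying assignment exists.

UNSATISFIABLE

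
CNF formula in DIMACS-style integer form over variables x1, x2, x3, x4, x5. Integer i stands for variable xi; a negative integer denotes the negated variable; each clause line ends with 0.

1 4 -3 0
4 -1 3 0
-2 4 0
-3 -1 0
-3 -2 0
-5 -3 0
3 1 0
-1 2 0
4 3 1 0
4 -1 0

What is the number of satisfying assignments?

3

Satisfying assignments:
  x1=F x2=F x3=T x4=T x5=F
  x1=T x2=T x3=F x4=T x5=F
  x1=T x2=T x3=F x4=T x5=T
That's 3 in total.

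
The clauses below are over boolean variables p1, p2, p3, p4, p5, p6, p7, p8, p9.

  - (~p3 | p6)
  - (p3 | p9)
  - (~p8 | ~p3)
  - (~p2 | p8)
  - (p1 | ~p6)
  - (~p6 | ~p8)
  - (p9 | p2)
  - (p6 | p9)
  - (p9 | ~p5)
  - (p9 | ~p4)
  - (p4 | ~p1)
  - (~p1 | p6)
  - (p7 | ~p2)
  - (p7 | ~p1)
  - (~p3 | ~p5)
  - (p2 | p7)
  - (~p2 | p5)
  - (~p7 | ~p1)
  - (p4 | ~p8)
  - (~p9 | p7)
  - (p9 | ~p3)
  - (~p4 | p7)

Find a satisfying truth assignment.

p1 = F, p2 = F, p3 = F, p4 = T, p5 = F, p6 = F, p7 = T, p8 = T, p9 = T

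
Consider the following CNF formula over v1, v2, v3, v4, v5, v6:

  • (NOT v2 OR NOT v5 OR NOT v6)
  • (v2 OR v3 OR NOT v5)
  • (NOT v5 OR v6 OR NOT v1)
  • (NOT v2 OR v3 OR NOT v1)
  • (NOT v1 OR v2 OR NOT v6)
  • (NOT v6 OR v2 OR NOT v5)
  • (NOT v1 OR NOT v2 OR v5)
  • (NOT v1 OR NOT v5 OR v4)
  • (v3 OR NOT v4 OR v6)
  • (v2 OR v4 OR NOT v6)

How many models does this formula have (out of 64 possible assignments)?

20

Case analysis on v2 and v5:
  v2=T, v5=T: remaining (v1,v3,v4,v6) ∈ {(F,F,F,F); (F,T,F,F); (F,T,T,F)} — 3.
  v2=T, v5=F: 7 of the 16 assignments to (v1,v3,v4,v6) work.
  v2=F, v5=T: remaining (v1,v3,v4,v6) ∈ {(F,T,F,F); (F,T,T,F)} — 2.
  v2=F, v5=F: 8 of the 16 assignments to (v1,v3,v4,v6) work.
Total: 3 + 7 + 2 + 8 = 20.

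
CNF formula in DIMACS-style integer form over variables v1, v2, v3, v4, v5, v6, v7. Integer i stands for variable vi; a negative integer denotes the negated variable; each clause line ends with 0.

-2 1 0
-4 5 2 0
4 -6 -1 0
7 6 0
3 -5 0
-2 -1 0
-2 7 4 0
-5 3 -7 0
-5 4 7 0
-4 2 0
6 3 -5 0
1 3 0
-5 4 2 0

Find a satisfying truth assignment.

v1=1, v2=0, v3=1, v4=0, v5=0, v6=0, v7=1

v3 occurs only positively in the remaining clauses — set v3 = True.
Branch on v1: take v1 = True.
  then v2 is forced to False.
  then v4 is forced to False.
  then v6 is forced to False.
  then v7 is forced to True.
  then v5 is forced to False.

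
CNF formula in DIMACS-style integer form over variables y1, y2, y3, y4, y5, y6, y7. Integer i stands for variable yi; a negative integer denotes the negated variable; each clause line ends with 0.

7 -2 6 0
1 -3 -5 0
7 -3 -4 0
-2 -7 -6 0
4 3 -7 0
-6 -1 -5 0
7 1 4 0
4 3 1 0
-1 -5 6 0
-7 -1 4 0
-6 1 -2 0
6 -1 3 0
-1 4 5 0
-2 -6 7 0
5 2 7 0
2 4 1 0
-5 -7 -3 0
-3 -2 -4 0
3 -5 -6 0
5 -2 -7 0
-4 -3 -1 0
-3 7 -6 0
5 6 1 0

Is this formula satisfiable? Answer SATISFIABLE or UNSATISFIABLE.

Branch on y1: take y1 = True.
Try y2 = False.
The remaining clauses are satisfied by y3 = False, y4 = True, y5 = False, y6 = True, y7 = True.
So y1=True, y2=False, y3=False, y4=True, y5=False, y6=True, y7=True is a satisfying assignment.

SATISFIABLE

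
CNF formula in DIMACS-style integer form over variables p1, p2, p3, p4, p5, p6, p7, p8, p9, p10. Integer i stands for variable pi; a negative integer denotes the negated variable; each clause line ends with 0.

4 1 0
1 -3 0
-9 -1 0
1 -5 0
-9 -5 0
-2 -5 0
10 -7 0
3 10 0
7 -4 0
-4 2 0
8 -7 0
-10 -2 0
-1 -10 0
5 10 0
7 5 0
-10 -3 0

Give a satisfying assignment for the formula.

p1=T, p2=F, p3=T, p4=F, p5=T, p6=T, p7=F, p8=F, p9=F, p10=F

Check each clause:
  1. (p4 \/ p1) — p1 is true.
  2. (~p3 \/ p1) — p1 is true.
  3. (~p1 \/ ~p9) — ~p9 is true.
  4. (~p5 \/ p1) — p1 is true.
  5. (~p9 \/ ~p5) — ~p9 is true.
  6. (~p2 \/ ~p5) — ~p2 is true.
  7. (p10 \/ ~p7) — ~p7 is true.
  8. (p3 \/ p10) — p3 is true.
  9. (p7 \/ ~p4) — ~p4 is true.
  10. (p2 \/ ~p4) — ~p4 is true.
  11. (~p7 \/ p8) — ~p7 is true.
  12. (~p2 \/ ~p10) — ~p2 is true.
  13. (~p1 \/ ~p10) — ~p10 is true.
  14. (p5 \/ p10) — p5 is true.
  15. (p5 \/ p7) — p5 is true.
  16. (~p10 \/ ~p3) — ~p10 is true.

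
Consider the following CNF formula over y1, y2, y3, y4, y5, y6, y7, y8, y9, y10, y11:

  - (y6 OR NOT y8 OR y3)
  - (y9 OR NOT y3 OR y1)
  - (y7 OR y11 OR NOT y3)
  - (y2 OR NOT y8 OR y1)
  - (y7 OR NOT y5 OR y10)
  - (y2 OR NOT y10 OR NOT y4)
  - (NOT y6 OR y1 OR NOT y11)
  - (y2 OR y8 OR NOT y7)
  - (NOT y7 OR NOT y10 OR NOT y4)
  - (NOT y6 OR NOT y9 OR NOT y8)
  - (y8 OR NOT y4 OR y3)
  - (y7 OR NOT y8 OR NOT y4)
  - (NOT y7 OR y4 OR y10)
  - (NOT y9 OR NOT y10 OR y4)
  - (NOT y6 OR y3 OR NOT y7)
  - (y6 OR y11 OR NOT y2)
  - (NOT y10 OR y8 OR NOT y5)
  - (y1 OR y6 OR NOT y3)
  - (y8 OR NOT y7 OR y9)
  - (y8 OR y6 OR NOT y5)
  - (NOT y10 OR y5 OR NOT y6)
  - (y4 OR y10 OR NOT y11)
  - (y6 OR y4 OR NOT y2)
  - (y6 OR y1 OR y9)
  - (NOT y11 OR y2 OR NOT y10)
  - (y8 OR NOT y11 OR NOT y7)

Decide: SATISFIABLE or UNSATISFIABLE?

SATISFIABLE

Pure literal: y1 appears only positively; assign y1 = True.
Try y2 = True.
Try y3 = True.
Try y4 = True.
The remaining clauses are satisfied by y5 = True, y6 = False, y7 = True, y8 = True, y9 = False, y10 = False, y11 = True.
So y1=1  y2=1  y3=1  y4=1  y5=1  y6=0  y7=1  y8=1  y9=0  y10=0  y11=1 is a satisfying assignment.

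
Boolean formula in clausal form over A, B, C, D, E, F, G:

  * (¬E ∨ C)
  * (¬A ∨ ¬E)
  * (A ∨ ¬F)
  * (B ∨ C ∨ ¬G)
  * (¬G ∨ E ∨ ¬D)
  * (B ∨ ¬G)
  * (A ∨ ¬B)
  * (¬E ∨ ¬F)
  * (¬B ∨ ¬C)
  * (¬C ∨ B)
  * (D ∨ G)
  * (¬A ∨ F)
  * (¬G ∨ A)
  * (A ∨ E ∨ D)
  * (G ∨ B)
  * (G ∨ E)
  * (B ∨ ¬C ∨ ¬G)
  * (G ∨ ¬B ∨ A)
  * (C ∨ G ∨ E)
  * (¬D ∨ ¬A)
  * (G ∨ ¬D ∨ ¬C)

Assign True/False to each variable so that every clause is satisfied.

A = T, B = T, C = F, D = F, E = F, F = T, G = T

Try A = True.
  then E is forced to False.
  then F is forced to True.
  then G is forced to True.
  then D is forced to False.
  then B is forced to True.
  then C is forced to False.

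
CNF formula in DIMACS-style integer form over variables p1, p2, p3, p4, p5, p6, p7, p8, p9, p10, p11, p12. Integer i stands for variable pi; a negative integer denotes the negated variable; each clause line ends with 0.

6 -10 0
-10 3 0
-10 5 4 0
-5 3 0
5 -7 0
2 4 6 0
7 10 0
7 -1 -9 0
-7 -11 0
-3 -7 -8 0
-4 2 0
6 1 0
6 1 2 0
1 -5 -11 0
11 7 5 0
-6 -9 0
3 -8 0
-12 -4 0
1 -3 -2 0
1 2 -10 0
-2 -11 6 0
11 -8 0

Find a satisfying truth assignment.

Pure literal: p8 appears only negated; assign p8 = False.
p9 occurs only negated in the remaining clauses — set p9 = False.
Branch on p1: take p1 = True.
Branch on p2: take p2 = True.
The remaining clauses are satisfied by p3 = True, p4 = False, p5 = True, p6 = False, p7 = True, p10 = False, p11 = False, p12 = True.
Every clause has at least one true literal under this assignment.

p1=True, p2=True, p3=True, p4=False, p5=True, p6=False, p7=True, p8=False, p9=False, p10=False, p11=False, p12=True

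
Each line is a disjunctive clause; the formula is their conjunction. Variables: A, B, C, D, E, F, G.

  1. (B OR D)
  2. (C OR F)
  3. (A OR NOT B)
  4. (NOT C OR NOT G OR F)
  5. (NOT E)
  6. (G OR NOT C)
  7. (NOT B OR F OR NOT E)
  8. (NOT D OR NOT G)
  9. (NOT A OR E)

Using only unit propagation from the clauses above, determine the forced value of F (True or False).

True

(NOT E) is a unit clause: E = False.
From (E OR NOT A) and E = False: A = False.
(NOT B OR A) with A = False leaves only NOT B, so B = False.
(D OR B) with B = False leaves only D, so D = True.
(NOT D OR NOT G): since D = True, the clause reduces to (NOT G). G = False.
(NOT C OR G): since G = False, the clause reduces to (NOT C). C = False.
In (C OR F), C is now false; F must hold, so F = True.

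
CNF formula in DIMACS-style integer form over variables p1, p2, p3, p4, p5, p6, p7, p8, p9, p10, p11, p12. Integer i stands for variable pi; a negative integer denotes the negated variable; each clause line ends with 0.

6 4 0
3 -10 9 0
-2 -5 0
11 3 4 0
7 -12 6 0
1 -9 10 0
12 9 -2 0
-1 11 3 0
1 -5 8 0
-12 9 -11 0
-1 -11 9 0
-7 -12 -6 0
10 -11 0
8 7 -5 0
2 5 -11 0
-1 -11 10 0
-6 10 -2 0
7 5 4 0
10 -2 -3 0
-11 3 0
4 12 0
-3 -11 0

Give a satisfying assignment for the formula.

Pure literal: p4 appears only positively; assign p4 = True.
Try p1 = False.
Set p2 = False and propagate.
Branch on p3: take p3 = True.
  then p11 is forced to False.
The remaining clauses are satisfied by p5 = False, p6 = True, p7 = False, p8 = False, p9 = False, p10 = False, p12 = False.

p1=F  p2=F  p3=T  p4=T  p5=F  p6=T  p7=F  p8=F  p9=F  p10=F  p11=F  p12=F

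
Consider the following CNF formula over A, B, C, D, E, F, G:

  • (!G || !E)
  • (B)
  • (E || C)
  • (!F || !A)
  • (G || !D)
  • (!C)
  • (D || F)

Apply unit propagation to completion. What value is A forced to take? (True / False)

False

Unit clause (B) sets B = True.
Unit clause (!C) sets C = False.
(C || E): since C = False, the clause reduces to (E). E = True.
(!G || !E) with E = True leaves only !G, so G = False.
(!D || G) with G = False leaves only !D, so D = False.
From (F || D) and D = False: F = True.
In (!A || !F), !F is now false; !A must hold, so A = False.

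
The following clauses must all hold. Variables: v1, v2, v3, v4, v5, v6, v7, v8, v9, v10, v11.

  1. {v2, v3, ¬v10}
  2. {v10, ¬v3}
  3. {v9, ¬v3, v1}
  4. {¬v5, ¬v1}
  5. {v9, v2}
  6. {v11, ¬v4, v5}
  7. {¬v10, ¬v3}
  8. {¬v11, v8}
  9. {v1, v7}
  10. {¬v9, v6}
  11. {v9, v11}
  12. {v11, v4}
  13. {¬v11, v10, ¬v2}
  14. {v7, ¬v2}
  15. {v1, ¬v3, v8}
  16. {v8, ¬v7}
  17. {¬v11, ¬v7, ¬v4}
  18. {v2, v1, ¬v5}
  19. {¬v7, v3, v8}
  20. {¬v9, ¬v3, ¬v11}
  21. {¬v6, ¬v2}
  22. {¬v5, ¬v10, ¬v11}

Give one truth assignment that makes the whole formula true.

v1 = T, v2 = T, v3 = F, v4 = F, v5 = F, v6 = F, v7 = T, v8 = T, v9 = F, v10 = T, v11 = T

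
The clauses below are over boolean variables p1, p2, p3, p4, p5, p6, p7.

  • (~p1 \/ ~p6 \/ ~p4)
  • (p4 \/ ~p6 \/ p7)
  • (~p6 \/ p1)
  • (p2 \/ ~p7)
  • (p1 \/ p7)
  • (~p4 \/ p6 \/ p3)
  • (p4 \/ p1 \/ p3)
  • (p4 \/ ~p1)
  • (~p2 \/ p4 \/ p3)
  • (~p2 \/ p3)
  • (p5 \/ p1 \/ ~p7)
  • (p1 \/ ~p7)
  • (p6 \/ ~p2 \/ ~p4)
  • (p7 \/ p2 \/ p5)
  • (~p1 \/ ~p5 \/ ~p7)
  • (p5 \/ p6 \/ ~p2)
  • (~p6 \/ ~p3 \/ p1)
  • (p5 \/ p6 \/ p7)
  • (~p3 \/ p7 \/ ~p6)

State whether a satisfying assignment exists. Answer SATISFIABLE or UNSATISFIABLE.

Branch on p1: take p1 = True.
  then p4 is forced to True.
  then p6 is forced to False.
  then p3 is forced to True.
  then p2 is forced to False.
  then p7 is forced to False.
  then p5 is forced to True.
Every clause has at least one true literal under this assignment.
So p1=T, p2=F, p3=T, p4=T, p5=T, p6=F, p7=F is a satisfying assignment.

SATISFIABLE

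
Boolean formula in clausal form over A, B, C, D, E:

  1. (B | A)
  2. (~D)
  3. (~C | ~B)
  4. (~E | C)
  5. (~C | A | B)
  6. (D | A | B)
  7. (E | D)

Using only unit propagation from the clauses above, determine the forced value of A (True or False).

Unit clause (~D) sets D = False.
From (E | D) and D = False: E = True.
From (~E | C) and E = True: C = True.
From (~B | ~C) and C = True: B = False.
From (A | B) and B = False: A = True.

True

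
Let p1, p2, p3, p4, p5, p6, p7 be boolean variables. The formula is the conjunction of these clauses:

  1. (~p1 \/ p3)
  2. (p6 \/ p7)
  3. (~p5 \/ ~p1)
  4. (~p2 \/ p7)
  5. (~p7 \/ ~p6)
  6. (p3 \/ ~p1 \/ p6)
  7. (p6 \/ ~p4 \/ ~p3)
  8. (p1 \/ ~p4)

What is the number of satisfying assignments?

16

Case analysis on p1 and p6:
  p1=1, p6=1: remaining (p2,p3,p4,p5,p7) ∈ {(0,1,0,0,0); (0,1,1,0,0)} — 2.
  p1=1, p6=0: remaining (p2,p3,p4,p5,p7) ∈ {(0,1,0,0,1); (1,1,0,0,1)} — 2.
  p1=0, p6=1: remaining (p2,p3,p4,p5,p7) ∈ {(0,0,0,0,0); (0,0,0,1,0); (0,1,0,0,0); (0,1,0,1,0)} — 4.
  p1=0, p6=0: forces p4=0; p7=1; p2, p3, p5 free → 2^3 = 8.
Total: 2 + 2 + 4 + 8 = 16.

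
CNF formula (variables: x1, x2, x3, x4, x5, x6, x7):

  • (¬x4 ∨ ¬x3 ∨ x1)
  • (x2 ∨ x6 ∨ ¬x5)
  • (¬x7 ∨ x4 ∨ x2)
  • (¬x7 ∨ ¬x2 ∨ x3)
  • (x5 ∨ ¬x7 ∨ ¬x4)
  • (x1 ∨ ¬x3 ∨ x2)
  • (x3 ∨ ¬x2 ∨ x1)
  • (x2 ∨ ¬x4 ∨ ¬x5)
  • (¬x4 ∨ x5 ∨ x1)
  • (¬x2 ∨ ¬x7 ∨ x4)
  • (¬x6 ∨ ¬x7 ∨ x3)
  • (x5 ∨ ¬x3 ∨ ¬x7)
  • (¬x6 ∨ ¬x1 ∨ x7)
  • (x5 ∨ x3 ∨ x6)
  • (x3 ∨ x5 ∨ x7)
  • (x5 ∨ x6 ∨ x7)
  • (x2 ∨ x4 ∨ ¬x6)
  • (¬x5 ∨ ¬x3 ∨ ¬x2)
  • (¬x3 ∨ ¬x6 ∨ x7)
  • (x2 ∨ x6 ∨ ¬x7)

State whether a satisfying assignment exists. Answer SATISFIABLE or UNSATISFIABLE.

SATISFIABLE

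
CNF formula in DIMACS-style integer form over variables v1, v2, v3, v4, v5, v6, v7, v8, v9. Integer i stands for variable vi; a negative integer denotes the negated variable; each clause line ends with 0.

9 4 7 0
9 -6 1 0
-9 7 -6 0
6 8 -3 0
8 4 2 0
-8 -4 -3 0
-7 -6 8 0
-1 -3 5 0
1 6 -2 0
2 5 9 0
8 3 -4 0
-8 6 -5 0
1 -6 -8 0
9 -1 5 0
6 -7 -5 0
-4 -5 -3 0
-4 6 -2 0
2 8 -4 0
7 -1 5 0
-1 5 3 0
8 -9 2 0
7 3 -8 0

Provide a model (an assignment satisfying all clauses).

Try v1 = True.
The remaining clauses are satisfied by v2 = False, v3 = False, v4 = True, v5 = True, v6 = True, v7 = True, v8 = True, v9 = False.
Check each clause:
  1. {v9, v7, v4} — v4 is true.
  2. {v9, ¬v6, v1} — v1 is true.
  3. {v7, ¬v6, ¬v9} — ¬v9 is true.
  4. {v6, ¬v3, v8} — v8 is true.
  5. {v8, v2, v4} — v8 is true.
  6. {¬v3, ¬v8, ¬v4} — ¬v3 is true.
  7. {¬v6, ¬v7, v8} — v8 is true.
  8. {¬v1, v5, ¬v3} — v5 is true.
  9. {v1, v6, ¬v2} — v1 is true.
  10. {v2, v5, v9} — v5 is true.
  11. {v8, ¬v4, v3} — v8 is true.
  12. {¬v5, ¬v8, v6} — v6 is true.
  13. {v1, ¬v6, ¬v8} — v1 is true.
  14. {v5, v9, ¬v1} — v5 is true.
  15. {¬v7, ¬v5, v6} — v6 is true.
  16. {¬v3, ¬v5, ¬v4} — ¬v3 is true.
  17. {¬v4, ¬v2, v6} — v6 is true.
  18. {¬v4, v8, v2} — v8 is true.
  19. {v5, v7, ¬v1} — v5 is true.
  20. {v5, v3, ¬v1} — v5 is true.
  21. {v2, ¬v9, v8} — v8 is true.
  22. {¬v8, v7, v3} — v7 is true.

v1=1, v2=0, v3=0, v4=1, v5=1, v6=1, v7=1, v8=1, v9=0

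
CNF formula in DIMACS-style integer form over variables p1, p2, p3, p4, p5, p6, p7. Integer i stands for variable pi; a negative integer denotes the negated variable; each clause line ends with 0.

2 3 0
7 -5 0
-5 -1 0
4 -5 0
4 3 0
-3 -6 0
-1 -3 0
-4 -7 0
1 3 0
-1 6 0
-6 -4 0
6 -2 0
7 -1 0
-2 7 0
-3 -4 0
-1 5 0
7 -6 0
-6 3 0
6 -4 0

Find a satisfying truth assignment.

p1=0, p2=0, p3=1, p4=0, p5=0, p6=0, p7=0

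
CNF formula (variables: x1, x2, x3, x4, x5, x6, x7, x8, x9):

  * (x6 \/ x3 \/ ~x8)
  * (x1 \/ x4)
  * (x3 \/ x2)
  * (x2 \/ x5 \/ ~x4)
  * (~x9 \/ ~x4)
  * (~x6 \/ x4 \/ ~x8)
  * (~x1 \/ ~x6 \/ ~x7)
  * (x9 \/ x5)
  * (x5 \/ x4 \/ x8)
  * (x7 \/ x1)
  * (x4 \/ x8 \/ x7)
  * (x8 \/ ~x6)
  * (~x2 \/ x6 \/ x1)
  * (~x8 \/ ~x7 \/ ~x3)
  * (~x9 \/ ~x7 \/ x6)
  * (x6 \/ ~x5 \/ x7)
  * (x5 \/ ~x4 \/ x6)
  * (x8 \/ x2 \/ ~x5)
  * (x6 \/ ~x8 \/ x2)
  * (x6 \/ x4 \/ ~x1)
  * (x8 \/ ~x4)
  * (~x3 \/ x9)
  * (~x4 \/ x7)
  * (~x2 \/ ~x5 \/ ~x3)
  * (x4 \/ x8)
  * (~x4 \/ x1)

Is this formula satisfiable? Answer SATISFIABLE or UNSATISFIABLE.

UNSATISFIABLE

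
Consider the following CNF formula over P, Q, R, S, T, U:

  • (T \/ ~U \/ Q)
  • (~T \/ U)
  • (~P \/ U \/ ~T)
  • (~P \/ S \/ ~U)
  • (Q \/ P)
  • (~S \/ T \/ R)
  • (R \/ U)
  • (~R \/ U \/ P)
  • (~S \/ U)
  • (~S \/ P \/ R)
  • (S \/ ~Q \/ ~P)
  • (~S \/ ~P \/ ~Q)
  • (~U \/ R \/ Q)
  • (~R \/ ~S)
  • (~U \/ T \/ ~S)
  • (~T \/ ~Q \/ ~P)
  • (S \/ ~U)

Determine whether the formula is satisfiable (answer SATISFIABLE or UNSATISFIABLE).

Branch on P: take P = True.
The remaining clauses are satisfied by Q = False, R = True, S = False, T = False, U = False.
So P = True  Q = False  R = True  S = False  T = False  U = False is a satisfying assignment.

SATISFIABLE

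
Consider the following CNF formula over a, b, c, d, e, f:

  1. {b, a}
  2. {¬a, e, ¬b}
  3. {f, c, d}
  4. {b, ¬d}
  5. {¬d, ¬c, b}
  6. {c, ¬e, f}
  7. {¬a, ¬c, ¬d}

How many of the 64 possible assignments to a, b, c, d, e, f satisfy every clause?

Case analysis on b and c:
  b=1, c=1: f free; 5 ways for (a,d,e) × 2^1 = 10.
  b=1, c=0: 7 of the 16 assignments to (a,d,e,f) work.
  b=0, c=1: remaining (a,d,e,f) ∈ {(1,0,0,0); (1,0,0,1); (1,0,1,0); (1,0,1,1)} — 4.
  b=0, c=0: remaining (a,d,e,f) ∈ {(1,0,0,1); (1,0,1,1)} — 2.
Total: 10 + 7 + 4 + 2 = 23.

23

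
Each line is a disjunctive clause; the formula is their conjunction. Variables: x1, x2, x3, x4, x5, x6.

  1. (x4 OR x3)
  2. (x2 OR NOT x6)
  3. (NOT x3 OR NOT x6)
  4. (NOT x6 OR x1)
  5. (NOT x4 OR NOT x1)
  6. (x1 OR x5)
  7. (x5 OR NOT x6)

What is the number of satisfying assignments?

Case analysis on x6 and x1:
  x6=T, x1=T: a clause becomes empty — 0.
  x6=T, x1=F: a clause becomes empty — 0.
  x6=F, x1=T: remaining (x2,x3,x4,x5) ∈ {(F,T,F,F); (F,T,F,T); (T,T,F,F); (T,T,F,T)} — 4.
  x6=F, x1=F: x2 free; 3 ways for (x3,x4,x5) × 2^1 = 6.
Total: 0 + 0 + 4 + 6 = 10.

10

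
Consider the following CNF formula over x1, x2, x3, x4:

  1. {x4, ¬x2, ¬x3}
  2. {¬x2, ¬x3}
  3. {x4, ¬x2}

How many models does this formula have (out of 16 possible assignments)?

Case analysis on x2 and x3:
  x2=1, x3=1: a clause becomes empty — 0.
  x2=1, x3=0: remaining (x1,x4) ∈ {(0,1); (1,1)} — 2.
  x2=0, x3=1: remaining (x1,x4) ∈ {(0,0); (0,1); (1,0); (1,1)} — 4.
  x2=0, x3=0: remaining (x1,x4) ∈ {(0,0); (0,1); (1,0); (1,1)} — 4.
Total: 0 + 2 + 4 + 4 = 10.

10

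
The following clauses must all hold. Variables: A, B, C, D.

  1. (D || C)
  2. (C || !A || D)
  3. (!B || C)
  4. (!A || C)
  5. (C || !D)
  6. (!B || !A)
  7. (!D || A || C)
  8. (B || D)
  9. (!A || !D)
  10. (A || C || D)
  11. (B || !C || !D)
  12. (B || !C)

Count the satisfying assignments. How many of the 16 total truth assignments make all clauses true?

2

The models are:
  A=0 B=1 C=1 D=0
  A=0 B=1 C=1 D=1
That's 2 in total.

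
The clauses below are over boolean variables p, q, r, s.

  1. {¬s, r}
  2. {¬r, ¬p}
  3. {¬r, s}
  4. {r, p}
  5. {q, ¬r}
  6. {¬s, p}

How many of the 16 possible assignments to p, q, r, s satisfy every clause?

2

The models are:
  p=T q=F r=F s=F
  p=T q=T r=F s=F
Count: 2.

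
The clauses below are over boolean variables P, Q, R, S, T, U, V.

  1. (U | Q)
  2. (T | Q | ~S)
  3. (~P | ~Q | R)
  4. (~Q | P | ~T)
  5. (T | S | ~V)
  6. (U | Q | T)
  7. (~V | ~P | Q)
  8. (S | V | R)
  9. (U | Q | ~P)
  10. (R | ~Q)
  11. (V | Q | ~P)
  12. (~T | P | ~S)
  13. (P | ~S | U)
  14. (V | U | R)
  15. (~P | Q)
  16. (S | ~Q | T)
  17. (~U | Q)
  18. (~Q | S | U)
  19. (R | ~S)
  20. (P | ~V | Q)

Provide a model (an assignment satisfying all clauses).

P=True, Q=True, R=True, S=True, T=False, U=True, V=False

R occurs only positively in the remaining clauses — set R = True.
Try P = True.
  then Q is forced to True.
Branch on S: take S = True.
T, U, V are now unconstrained; take T = False, U = True, V = False.
Every clause has at least one true literal under this assignment.
Check each clause:
  1. (Q | U) — Q is true.
  2. (T | Q | ~S) — Q is true.
  3. (~P | R | ~Q) — R is true.
  4. (~T | ~Q | P) — P is true.
  5. (T | S | ~V) — ~V is true.
  6. (T | Q | U) — Q is true.
  7. (~V | Q | ~P) — ~V is true.
  8. (R | S | V) — R is true.
  9. (~P | Q | U) — Q is true.
  10. (~Q | R) — R is true.
  11. (Q | V | ~P) — Q is true.
  12. (P | ~S | ~T) — P is true.
  13. (U | P | ~S) — P is true.
  14. (U | R | V) — R is true.
  15. (~P | Q) — Q is true.
  16. (~Q | S | T) — S is true.
  17. (Q | ~U) — Q is true.
  18. (U | ~Q | S) — S is true.
  19. (R | ~S) — R is true.
  20. (~V | P | Q) — P is true.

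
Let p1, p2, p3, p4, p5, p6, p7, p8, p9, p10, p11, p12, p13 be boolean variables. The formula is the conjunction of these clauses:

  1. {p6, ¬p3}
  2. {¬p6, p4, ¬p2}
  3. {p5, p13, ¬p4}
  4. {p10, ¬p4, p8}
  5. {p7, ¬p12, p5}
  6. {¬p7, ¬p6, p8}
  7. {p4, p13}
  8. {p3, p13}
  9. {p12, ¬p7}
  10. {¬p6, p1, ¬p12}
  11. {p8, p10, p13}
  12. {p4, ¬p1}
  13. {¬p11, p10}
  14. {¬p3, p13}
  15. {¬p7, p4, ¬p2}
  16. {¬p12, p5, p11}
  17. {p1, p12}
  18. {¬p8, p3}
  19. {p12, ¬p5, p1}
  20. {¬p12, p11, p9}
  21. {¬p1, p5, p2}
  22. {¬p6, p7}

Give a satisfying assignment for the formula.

p1=True, p2=True, p3=False, p4=True, p5=False, p6=False, p7=False, p8=False, p9=False, p10=True, p11=True, p12=False, p13=True

Pure literal: p10 appears only positively; assign p10 = True.
p13 occurs only positively in the remaining clauses — set p13 = True.
Branch on p1: take p1 = True.
  then p4 is forced to True.
For the remaining variables, p2 = True, p3 = False, p5 = False, p6 = False, p7 = False, p8 = False, p9 = False, p11 = True, p12 = False works.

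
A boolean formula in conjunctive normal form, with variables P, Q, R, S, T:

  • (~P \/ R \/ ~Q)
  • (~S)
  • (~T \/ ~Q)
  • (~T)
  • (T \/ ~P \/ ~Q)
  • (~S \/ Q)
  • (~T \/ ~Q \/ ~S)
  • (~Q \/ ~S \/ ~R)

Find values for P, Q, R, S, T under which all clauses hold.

P=False, Q=True, R=False, S=False, T=False

Check each clause:
  1. (R \/ ~Q \/ ~P) — ~P is true.
  2. (~S) — ~S is true.
  3. (~T \/ ~Q) — ~T is true.
  4. (~T) — ~T is true.
  5. (T \/ ~Q \/ ~P) — ~P is true.
  6. (Q \/ ~S) — Q is true.
  7. (~Q \/ ~S \/ ~T) — ~T is true.
  8. (~R \/ ~S \/ ~Q) — ~S is true.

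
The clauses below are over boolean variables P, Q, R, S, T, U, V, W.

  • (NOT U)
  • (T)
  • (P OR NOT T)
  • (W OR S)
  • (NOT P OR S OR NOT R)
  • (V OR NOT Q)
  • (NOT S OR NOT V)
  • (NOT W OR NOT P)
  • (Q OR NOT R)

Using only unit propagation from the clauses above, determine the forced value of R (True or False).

False

(NOT U) is a unit clause: U = False.
(T) is a unit clause: T = True.
In (P OR NOT T), NOT T is now false; P must hold, so P = True.
(NOT W OR NOT P) with P = True leaves only NOT W, so W = False.
(S OR W) with W = False leaves only S, so S = True.
In (NOT S OR NOT V), NOT S is now false; NOT V must hold, so V = False.
(NOT Q OR V): since V = False, the clause reduces to (NOT Q). Q = False.
From (Q OR NOT R) and Q = False: R = False.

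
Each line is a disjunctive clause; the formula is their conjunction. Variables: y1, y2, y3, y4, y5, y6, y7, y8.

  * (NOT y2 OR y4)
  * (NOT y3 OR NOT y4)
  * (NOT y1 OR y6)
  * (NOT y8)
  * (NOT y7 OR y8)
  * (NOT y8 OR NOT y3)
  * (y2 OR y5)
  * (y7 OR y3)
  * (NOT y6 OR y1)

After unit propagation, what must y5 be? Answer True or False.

Unit clause (NOT y8) sets y8 = False.
(y8 OR NOT y7) with y8 = False leaves only NOT y7, so y7 = False.
In (y3 OR y7), y7 is now false; y3 must hold, so y3 = True.
From (NOT y4 OR NOT y3) and y3 = True: y4 = False.
In (NOT y2 OR y4), y4 is now false; NOT y2 must hold, so y2 = False.
In (y2 OR y5), y2 is now false; y5 must hold, so y5 = True.

True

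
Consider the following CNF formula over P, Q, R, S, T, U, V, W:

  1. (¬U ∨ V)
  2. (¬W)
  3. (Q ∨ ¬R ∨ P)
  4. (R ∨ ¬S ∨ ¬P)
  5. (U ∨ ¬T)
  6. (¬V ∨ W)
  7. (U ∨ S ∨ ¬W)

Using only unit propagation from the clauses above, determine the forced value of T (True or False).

False

(¬W) stands alone — W = False.
(¬V ∨ W): since W = False, the clause reduces to (¬V). V = False.
In (V ∨ ¬U), V is now false; ¬U must hold, so U = False.
From (U ∨ ¬T) and U = False: T = False.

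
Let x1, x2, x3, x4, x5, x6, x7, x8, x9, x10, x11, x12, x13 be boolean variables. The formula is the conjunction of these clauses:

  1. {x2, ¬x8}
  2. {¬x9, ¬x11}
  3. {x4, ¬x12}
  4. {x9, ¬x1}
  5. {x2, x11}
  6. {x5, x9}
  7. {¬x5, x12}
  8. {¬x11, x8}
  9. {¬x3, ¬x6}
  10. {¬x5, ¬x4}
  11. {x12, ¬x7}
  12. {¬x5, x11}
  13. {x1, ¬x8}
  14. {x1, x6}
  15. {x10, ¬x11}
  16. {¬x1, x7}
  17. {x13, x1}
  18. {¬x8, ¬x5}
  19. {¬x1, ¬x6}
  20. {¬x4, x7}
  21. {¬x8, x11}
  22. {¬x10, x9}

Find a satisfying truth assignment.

x1=True, x2=True, x3=False, x4=True, x5=False, x6=False, x7=True, x8=False, x9=True, x10=True, x11=False, x12=True, x13=False

Pure literal: x2 appears only positively; assign x2 = True.
Pure literal: x3 appears only negated; assign x3 = False.
Branch on x1: take x1 = True.
  then x9 is forced to True.
  then x11 is forced to False.
  then x5 is forced to False.
  then x7 is forced to True.
  then x12 is forced to True.
  then x4 is forced to True.
  then x6 is forced to False.
  then x8 is forced to False.
x10, x13 are now unconstrained; take x10 = True, x13 = False.
Check each clause:
  1. {¬x8, x2} — ¬x8 is true.
  2. {¬x9, ¬x11} — ¬x11 is true.
  3. {x4, ¬x12} — x4 is true.
  4. {x9, ¬x1} — x9 is true.
  5. {x2, x11} — x2 is true.
  6. {x9, x5} — x9 is true.
  7. {x12, ¬x5} — ¬x5 is true.
  8. {x8, ¬x11} — ¬x11 is true.
  9. {¬x3, ¬x6} — ¬x6 is true.
  10. {¬x5, ¬x4} — ¬x5 is true.
  11. {x12, ¬x7} — x12 is true.
  12. {¬x5, x11} — ¬x5 is true.
  13. {x1, ¬x8} — ¬x8 is true.
  14. {x1, x6} — x1 is true.
  15. {x10, ¬x11} — x10 is true.
  16. {¬x1, x7} — x7 is true.
  17. {x1, x13} — x1 is true.
  18. {¬x8, ¬x5} — ¬x8 is true.
  19. {¬x1, ¬x6} — ¬x6 is true.
  20. {¬x4, x7} — x7 is true.
  21. {¬x8, x11} — ¬x8 is true.
  22. {¬x10, x9} — x9 is true.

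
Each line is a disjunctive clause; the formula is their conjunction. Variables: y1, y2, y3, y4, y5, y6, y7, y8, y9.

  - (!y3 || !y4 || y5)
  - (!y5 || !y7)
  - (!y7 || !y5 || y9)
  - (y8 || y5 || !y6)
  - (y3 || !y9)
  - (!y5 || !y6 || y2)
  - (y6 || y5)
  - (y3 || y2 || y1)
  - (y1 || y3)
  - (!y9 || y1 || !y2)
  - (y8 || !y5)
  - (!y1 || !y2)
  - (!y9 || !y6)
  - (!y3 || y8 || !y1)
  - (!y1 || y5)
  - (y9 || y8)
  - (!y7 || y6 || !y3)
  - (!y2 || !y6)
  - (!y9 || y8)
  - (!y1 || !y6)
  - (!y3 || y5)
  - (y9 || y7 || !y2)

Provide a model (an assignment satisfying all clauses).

y1=T, y2=F, y3=T, y4=T, y5=T, y6=F, y7=F, y8=T, y9=F

Check each clause:
  1. (y5 || !y4 || !y3) — y5 is true.
  2. (!y7 || !y5) — !y7 is true.
  3. (!y5 || y9 || !y7) — !y7 is true.
  4. (y8 || !y6 || y5) — y8 is true.
  5. (!y9 || y3) — y3 is true.
  6. (!y6 || y2 || !y5) — !y6 is true.
  7. (y5 || y6) — y5 is true.
  8. (y3 || y2 || y1) — y1 is true.
  9. (y3 || y1) — y1 is true.
  10. (!y9 || !y2 || y1) — y1 is true.
  11. (y8 || !y5) — y8 is true.
  12. (!y2 || !y1) — !y2 is true.
  13. (!y9 || !y6) — !y6 is true.
  14. (!y1 || !y3 || y8) — y8 is true.
  15. (y5 || !y1) — y5 is true.
  16. (y9 || y8) — y8 is true.
  17. (y6 || !y3 || !y7) — !y7 is true.
  18. (!y2 || !y6) — !y6 is true.
  19. (!y9 || y8) — y8 is true.
  20. (!y1 || !y6) — !y6 is true.
  21. (y5 || !y3) — y5 is true.
  22. (y7 || y9 || !y2) — !y2 is true.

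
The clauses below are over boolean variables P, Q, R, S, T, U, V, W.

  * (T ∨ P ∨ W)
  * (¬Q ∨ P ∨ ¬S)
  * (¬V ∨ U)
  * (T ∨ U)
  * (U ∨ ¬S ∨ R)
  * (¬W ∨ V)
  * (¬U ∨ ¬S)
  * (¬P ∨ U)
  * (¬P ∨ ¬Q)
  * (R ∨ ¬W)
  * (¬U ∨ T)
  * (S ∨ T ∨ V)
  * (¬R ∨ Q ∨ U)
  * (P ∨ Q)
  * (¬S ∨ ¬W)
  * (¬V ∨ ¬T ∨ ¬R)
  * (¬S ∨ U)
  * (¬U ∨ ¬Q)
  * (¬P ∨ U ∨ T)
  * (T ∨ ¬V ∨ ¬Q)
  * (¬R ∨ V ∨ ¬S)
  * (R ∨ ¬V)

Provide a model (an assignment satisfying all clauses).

Branch on P: take P = False.
  then Q is forced to True.
  then S is forced to False.
  then U is forced to False.
  then V is forced to False.
  then T is forced to True.
  then W is forced to False.
R is now unconstrained; take R = False.
Check each clause:
  1. (W ∨ P ∨ T) — T is true.
  2. (¬Q ∨ P ∨ ¬S) — ¬S is true.
  3. (¬V ∨ U) — ¬V is true.
  4. (U ∨ T) — T is true.
  5. (U ∨ ¬S ∨ R) — ¬S is true.
  6. (V ∨ ¬W) — ¬W is true.
  7. (¬S ∨ ¬U) — ¬U is true.
  8. (¬P ∨ U) — ¬P is true.
  9. (¬Q ∨ ¬P) — ¬P is true.
  10. (¬W ∨ R) — ¬W is true.
  11. (¬U ∨ T) — ¬U is true.
  12. (V ∨ S ∨ T) — T is true.
  13. (U ∨ Q ∨ ¬R) — Q is true.
  14. (P ∨ Q) — Q is true.
  15. (¬W ∨ ¬S) — ¬W is true.
  16. (¬T ∨ ¬R ∨ ¬V) — ¬V is true.
  17. (¬S ∨ U) — ¬S is true.
  18. (¬Q ∨ ¬U) — ¬U is true.
  19. (¬P ∨ U ∨ T) — T is true.
  20. (¬V ∨ T ∨ ¬Q) — ¬V is true.
  21. (V ∨ ¬R ∨ ¬S) — ¬S is true.
  22. (¬V ∨ R) — ¬V is true.

P=F, Q=T, R=F, S=F, T=T, U=F, V=F, W=F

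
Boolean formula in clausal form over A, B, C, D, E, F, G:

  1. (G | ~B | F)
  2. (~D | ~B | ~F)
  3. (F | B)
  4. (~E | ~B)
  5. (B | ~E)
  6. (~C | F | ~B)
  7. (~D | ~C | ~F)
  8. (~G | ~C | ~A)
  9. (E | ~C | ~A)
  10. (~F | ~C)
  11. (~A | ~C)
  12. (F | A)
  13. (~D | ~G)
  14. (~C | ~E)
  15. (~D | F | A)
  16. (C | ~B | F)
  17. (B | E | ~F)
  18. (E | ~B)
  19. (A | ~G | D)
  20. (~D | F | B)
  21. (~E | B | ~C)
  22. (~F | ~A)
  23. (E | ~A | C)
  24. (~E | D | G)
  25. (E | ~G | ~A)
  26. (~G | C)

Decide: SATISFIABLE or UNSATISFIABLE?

UNSATISFIABLE

F = True:
  B = True:
    propagation gives D=False, E=False; an empty clause results — contradiction.
  B = False:
    propagation gives E=False; an empty clause results — contradiction.
F = False:
  propagation gives B=True, G=True, E=False; an empty clause results — contradiction.
Every branch closes, so no satisfying assignment exists.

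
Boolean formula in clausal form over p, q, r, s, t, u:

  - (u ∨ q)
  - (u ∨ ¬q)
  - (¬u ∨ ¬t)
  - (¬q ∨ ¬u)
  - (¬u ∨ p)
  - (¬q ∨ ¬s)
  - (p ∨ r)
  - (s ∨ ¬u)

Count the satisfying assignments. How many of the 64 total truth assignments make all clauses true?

2

Satisfying assignments:
  p=T q=F r=F s=T t=F u=T
  p=T q=F r=T s=T t=F u=T
That's 2 in total.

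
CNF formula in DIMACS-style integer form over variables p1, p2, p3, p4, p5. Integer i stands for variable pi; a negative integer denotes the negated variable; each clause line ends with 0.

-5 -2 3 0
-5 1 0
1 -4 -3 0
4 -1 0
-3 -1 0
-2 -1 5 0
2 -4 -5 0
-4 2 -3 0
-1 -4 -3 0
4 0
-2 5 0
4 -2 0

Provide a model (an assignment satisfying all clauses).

p1 = True, p2 = False, p3 = False, p4 = True, p5 = False

Check each clause:
  1. (~p5 | p3 | ~p2) — ~p2 is true.
  2. (~p5 | p1) — p1 is true.
  3. (~p3 | ~p4 | p1) — p1 is true.
  4. (p4 | ~p1) — p4 is true.
  5. (~p3 | ~p1) — ~p3 is true.
  6. (p5 | ~p1 | ~p2) — ~p2 is true.
  7. (~p5 | ~p4 | p2) — ~p5 is true.
  8. (~p3 | p2 | ~p4) — ~p3 is true.
  9. (~p1 | ~p3 | ~p4) — ~p3 is true.
  10. (p4) — p4 is true.
  11. (~p2 | p5) — ~p2 is true.
  12. (p4 | ~p2) — p4 is true.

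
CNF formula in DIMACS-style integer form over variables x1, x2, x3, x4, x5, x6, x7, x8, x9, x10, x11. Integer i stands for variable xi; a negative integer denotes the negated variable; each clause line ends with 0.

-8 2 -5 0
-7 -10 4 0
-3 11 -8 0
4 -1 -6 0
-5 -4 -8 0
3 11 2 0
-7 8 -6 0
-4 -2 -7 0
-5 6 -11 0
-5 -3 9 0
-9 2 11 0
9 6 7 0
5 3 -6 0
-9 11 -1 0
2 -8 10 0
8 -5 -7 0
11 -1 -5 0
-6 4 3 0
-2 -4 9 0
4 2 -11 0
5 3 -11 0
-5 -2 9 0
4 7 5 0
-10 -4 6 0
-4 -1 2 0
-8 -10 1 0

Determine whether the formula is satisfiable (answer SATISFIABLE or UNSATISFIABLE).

SATISFIABLE

Set x1 = False and propagate.
For the remaining variables, x2 = True, x3 = True, x4 = False, x5 = False, x6 = False, x7 = True, x8 = False, x9 = False, x10 = False, x11 = True works.
So x1=F  x2=T  x3=T  x4=F  x5=F  x6=F  x7=T  x8=F  x9=F  x10=F  x11=T is a satisfying assignment.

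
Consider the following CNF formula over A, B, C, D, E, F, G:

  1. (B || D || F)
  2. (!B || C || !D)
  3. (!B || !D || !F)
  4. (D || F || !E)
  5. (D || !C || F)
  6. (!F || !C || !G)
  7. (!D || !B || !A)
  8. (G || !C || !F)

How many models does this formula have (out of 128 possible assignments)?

Case analysis on D and F:
  D=T, F=T: forces B=F; C=F; A, E, G free → 2^3 = 8.
  D=T, F=F: E, G free; 5 ways for (A,B,C) × 2^2 = 20.
  D=F, F=T: forces C=F; A, B, E, G free → 2^4 = 16.
  D=F, F=F: remaining (A,B,C,E,G) ∈ {(F,T,F,F,F); (F,T,F,F,T); (T,T,F,F,F); (T,T,F,F,T)} — 4.
Total: 8 + 20 + 16 + 4 = 48.

48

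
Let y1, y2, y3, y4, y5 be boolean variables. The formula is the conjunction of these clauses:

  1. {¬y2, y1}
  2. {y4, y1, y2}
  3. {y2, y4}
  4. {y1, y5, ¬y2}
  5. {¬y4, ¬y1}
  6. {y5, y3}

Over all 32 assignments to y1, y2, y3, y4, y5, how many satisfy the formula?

6

The models are:
  y1=0 y2=0 y3=0 y4=1 y5=1
  y1=0 y2=0 y3=1 y4=1 y5=0
  y1=0 y2=0 y3=1 y4=1 y5=1
  y1=1 y2=1 y3=0 y4=0 y5=1
  y1=1 y2=1 y3=1 y4=0 y5=0
  y1=1 y2=1 y3=1 y4=0 y5=1
Count: 6.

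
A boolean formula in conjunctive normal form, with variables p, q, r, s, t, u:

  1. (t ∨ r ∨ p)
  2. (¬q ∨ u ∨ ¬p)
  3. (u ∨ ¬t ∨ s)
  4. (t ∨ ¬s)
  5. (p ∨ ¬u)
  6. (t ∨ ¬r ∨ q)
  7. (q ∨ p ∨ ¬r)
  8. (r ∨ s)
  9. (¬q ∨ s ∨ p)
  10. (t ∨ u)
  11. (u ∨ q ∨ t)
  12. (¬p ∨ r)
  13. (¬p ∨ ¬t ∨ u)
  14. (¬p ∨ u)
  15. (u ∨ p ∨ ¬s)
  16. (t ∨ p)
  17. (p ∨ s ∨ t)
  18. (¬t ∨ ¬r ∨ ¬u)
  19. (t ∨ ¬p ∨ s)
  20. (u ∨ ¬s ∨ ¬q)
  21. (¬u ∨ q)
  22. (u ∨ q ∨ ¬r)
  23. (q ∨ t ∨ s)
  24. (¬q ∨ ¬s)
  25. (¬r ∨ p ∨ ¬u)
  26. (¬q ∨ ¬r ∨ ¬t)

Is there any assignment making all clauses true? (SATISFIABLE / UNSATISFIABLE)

UNSATISFIABLE

p = True:
  propagation gives r=True, u=True, t=False, s=False; an empty clause results — contradiction.
p = False:
  propagation gives u=False, t=True, s=True; an empty clause results — contradiction.
Every branch closes, so no satisfying assignment exists.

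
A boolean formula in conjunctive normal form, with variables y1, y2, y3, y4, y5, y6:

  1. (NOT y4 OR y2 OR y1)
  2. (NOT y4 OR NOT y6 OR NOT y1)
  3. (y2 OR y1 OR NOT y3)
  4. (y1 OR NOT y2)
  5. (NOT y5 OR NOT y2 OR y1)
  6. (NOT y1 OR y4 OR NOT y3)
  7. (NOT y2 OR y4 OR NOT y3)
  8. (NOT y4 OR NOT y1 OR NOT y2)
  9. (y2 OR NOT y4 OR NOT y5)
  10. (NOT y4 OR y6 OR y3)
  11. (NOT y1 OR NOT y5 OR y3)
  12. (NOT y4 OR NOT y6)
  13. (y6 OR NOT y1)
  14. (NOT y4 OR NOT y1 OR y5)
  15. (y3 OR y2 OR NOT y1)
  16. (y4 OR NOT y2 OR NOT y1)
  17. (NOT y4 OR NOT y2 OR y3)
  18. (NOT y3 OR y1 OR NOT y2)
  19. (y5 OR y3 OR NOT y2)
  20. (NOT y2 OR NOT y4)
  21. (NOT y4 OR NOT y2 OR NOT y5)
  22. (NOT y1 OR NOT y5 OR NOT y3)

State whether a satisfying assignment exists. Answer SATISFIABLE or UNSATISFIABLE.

SATISFIABLE

Try y1 = False.
  then y2 is forced to False.
  then y4 is forced to False.
  then y3 is forced to False.
y5, y6 are now unconstrained; take y5 = True, y6 = False.
So y1=False, y2=False, y3=False, y4=False, y5=True, y6=False is a satisfying assignment.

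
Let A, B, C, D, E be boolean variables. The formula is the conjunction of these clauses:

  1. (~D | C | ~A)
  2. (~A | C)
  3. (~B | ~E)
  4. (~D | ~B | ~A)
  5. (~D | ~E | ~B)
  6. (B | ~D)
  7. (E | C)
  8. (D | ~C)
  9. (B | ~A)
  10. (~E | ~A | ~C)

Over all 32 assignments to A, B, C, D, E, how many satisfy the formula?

2

The models are:
  A=0 B=0 C=0 D=0 E=1
  A=0 B=1 C=1 D=1 E=0
That's 2 in total.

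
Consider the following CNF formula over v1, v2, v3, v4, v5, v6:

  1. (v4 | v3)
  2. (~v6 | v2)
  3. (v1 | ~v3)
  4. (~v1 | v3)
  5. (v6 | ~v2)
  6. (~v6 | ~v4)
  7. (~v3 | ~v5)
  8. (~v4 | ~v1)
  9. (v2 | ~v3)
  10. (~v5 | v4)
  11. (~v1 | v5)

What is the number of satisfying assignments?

2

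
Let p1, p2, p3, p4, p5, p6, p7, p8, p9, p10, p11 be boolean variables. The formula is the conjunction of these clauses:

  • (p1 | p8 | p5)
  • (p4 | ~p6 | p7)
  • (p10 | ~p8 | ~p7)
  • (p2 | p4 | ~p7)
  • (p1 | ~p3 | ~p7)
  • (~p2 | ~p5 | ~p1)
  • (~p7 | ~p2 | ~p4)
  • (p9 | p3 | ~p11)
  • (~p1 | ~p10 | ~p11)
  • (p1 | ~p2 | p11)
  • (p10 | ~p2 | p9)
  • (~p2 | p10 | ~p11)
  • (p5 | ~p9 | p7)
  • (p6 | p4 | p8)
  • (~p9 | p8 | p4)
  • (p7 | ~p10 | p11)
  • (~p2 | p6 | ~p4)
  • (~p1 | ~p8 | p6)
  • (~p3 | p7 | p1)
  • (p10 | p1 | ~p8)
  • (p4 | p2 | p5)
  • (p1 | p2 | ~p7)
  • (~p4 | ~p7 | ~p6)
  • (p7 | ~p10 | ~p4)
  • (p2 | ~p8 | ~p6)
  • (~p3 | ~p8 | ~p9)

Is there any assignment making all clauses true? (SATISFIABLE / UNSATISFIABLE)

SATISFIABLE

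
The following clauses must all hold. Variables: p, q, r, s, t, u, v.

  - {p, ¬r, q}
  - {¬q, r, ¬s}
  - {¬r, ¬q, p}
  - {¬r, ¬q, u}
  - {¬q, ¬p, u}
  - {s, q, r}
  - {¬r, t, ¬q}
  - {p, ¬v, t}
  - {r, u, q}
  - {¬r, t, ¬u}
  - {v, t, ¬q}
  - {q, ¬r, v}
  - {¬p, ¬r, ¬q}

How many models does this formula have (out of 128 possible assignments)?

20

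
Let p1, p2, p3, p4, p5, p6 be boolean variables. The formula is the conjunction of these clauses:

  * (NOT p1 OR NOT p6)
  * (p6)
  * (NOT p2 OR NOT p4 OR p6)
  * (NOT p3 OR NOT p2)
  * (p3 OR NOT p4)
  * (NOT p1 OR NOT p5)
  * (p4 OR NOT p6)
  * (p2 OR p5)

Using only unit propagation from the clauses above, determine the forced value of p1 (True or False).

False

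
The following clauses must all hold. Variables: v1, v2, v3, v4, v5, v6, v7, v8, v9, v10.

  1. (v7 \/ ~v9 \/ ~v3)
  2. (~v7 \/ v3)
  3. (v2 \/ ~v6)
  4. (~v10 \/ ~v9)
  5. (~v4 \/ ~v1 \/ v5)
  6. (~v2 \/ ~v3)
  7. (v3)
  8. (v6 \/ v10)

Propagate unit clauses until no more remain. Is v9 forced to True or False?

False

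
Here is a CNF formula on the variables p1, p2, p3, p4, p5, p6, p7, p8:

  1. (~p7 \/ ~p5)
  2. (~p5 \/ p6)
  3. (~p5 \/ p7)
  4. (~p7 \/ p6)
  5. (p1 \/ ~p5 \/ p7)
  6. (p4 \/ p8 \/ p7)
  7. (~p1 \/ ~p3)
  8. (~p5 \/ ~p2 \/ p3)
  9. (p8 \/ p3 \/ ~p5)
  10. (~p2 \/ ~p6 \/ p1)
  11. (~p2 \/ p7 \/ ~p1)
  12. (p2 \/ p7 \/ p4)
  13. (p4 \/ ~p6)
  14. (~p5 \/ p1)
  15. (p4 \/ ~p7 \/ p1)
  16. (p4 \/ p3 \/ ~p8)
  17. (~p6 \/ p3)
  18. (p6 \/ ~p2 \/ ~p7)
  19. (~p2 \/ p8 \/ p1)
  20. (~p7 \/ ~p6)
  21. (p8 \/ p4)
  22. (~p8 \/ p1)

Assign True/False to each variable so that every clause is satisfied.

Pure literal: p4 appears only positively; assign p4 = True.
Pure literal: p5 appears only negated; assign p5 = False.
Try p1 = False.
  then p8 is forced to False.
  then p2 is forced to False.
Try p3 = True.
Set p6 = False and propagate.
  then p7 is forced to False.

p1 = False  p2 = False  p3 = True  p4 = True  p5 = False  p6 = False  p7 = False  p8 = False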